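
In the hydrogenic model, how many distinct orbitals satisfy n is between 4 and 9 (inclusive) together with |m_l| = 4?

30

Count contributing orbitals for each principal shell:
n=5 → 2; n=6 → 4; n=7 → 6; n=8 → 8; n=9 → 10.
Total orbitals: 2 + 4 + 6 + 8 + 10 = 30.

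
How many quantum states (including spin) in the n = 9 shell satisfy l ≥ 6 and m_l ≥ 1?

42

The (l, m_l) pairs meeting l ≥ 6 and m_l ≥ 1 give: l=6 → 6; l=7 → 7; l=8 → 8.
Orbitals: 6 + 7 + 8 = 21. Each orbital carries two spin states, so 21 × 2 = 42 states.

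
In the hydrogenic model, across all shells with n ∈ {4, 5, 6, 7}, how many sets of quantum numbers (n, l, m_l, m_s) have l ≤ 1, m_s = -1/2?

For each n in the range, tally the orbitals obeying l ≤ 1:
n=4 → 4; n=5 → 4; n=6 → 4; n=7 → 4.
Orbitals: 4 + 4 + 4 + 4 = 16. With m_s fixed to -1/2 there is one state per orbital, so 16 states.

16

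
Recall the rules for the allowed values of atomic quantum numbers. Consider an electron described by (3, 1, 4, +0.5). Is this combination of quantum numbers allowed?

The magnetic quantum number must satisfy −l ≤ m_l ≤ l. With l = 1, m_l can only be -1, 0, 1, so m_l = 4 is forbidden.

No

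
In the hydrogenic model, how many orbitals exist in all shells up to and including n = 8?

204

Total orbitals = 1² + 2² + 3² + 4² + 5² + 6² + 7² + 8² = 204.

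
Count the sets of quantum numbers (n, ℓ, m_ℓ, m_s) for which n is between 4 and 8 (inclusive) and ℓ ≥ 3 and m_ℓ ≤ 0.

160

Work shell by shell — for each n, count the (ℓ, m_ℓ) pairs that satisfy ℓ ≥ 3 and m_ℓ ≤ 0:
n=4 → 4; n=5 → 9; n=6 → 15; n=7 → 22; n=8 → 30.
Orbitals: 4 + 9 + 15 + 22 + 30 = 80. Including both spin states (m_s = ±1/2) gives 2 × 80 = 160 states.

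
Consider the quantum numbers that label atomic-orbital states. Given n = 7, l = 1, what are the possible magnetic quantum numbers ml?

-1, 0, 1

ml takes every integer from −l to +l. With l = 1 that gives the 3 values -1, 0, 1.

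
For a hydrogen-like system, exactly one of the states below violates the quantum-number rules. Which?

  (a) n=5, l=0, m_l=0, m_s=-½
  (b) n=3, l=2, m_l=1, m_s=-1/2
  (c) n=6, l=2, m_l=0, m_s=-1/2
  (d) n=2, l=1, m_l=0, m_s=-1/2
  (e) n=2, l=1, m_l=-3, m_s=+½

(e)

(e) has |m_l| = 3 > l = 1, violating −l ≤ m_l ≤ l.
The remaining sets (a), (b), (c), (d) satisfy all four rules.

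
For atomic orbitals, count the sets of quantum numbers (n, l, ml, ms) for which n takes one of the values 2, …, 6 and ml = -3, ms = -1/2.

Per-shell orbital counts meeting the constraint:
n=4 → 1; n=5 → 2; n=6 → 3.
Orbitals: 1 + 2 + 3 = 6. With ms fixed to -1/2 there is one state per orbital, so 6 states.

6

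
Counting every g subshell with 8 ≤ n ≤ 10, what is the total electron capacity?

54

A g subshell (l = 4) exists for every n ≥ 5, so shells n = 8, 9, 10 each contribute one — 3 subshells.
Since each g subshell holds 2(2·4+1) = 18 electrons, the total is 3 × 18 = 54.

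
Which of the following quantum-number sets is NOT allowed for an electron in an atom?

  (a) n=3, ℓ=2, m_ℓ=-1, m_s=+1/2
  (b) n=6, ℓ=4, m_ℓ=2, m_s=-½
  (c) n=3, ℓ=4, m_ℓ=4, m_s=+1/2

(c)

(c) has ℓ = 4 ≥ n = 3, violating 0 ≤ ℓ ≤ n−1.
The remaining sets (a), (b) satisfy all four rules.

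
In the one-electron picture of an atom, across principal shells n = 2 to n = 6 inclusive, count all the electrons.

Shell n has n² orbitals: 2²=4 + 3²=9 + 4²=16 + 5²=25 + 6²=36 = 90 orbitals.
Two spin states per orbital: 2 × 90 = 180 electrons.

180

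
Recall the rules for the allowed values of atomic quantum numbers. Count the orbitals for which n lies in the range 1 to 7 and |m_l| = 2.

30

Go shell by shell, enumerating (l, m_l) with |m_l| = 2:
n=3 → 2; n=4 → 4; n=5 → 6; n=6 → 8; n=7 → 10.
Total orbitals: 2 + 4 + 6 + 8 + 10 = 30.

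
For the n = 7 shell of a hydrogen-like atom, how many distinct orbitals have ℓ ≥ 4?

Go through ℓ = 0, …, 6 (the values permitted for n = 7).
Per ℓ-value: ℓ=4 → 9; ℓ=5 → 11; ℓ=6 → 13.
Total orbitals: 9 + 11 + 13 = 33.

33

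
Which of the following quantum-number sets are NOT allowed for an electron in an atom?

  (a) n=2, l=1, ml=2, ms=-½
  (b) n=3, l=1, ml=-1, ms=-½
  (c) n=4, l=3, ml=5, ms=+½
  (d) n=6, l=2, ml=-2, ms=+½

(a) has |ml| = 2 > l = 1, violating −l ≤ ml ≤ l.
(c) has |ml| = 5 > l = 3, violating −l ≤ ml ≤ l.
The remaining sets (b), (d) satisfy all four rules.

(a) and (c)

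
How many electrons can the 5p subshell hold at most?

A subshell with ℓ = 1 has 2ℓ+1 = 3 orbitals, each holding 2 electrons (spin ±1/2), so 3 × 2 = 6.

6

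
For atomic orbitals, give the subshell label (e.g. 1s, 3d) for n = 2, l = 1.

2p

l = 1 corresponds to the letter 'p', so the subshell is 2p.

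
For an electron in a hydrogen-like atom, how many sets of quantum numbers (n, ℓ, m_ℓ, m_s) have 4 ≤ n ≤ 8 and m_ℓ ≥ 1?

160

Go shell by shell, enumerating (ℓ, m_ℓ) with m_ℓ ≥ 1:
n=4 → 6; n=5 → 10; n=6 → 15; n=7 → 21; n=8 → 28.
Orbitals: 6 + 10 + 15 + 21 + 28 = 80. Including both spin states (m_s = ±1/2) gives 2 × 80 = 160 states.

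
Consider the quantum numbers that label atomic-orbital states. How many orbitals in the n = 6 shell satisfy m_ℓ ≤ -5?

1

Orbitals with m_ℓ ≤ -5, by ℓ: ℓ=5 → 1.
Total orbitals: 1.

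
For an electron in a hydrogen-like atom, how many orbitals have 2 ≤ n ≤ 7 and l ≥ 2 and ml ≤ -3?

20

Count contributing orbitals for each principal shell:
n=4 → 1; n=5 → 3; n=6 → 6; n=7 → 10.
Total orbitals: 1 + 3 + 6 + 10 = 20.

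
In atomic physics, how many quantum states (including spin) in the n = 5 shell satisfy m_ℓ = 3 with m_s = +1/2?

Contributions: ℓ=3 → 1; ℓ=4 → 1.
Orbitals: 1 + 1 = 2. With m_s fixed to a single value there is one state per orbital, giving 2 states.

2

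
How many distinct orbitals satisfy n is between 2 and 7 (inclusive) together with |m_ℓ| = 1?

Per-shell orbital counts meeting the constraint:
n=2 → 2; n=3 → 4; n=4 → 6; n=5 → 8; n=6 → 10; n=7 → 12.
Total orbitals: 2 + 4 + 6 + 8 + 10 + 12 = 42.

42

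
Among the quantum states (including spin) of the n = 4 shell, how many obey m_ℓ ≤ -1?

12

Per ℓ-value: ℓ=1 → 1; ℓ=2 → 2; ℓ=3 → 3.
Orbitals: 1 + 2 + 3 = 6. Each orbital carries two spin states, so 6 × 2 = 12 states.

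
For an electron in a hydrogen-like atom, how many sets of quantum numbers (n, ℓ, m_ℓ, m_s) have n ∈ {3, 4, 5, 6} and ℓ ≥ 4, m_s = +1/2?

Treat each shell separately and count matching orbitals:
n=5 → 9; n=6 → 20.
Orbitals: 9 + 20 = 29. With m_s fixed to +1/2 there is one state per orbital, so 29 states.

29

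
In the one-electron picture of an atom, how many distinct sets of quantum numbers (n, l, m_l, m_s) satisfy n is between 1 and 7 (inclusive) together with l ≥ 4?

124

Work shell by shell — for each n, count the (l, m_l) pairs that satisfy l ≥ 4:
n=5 → 9; n=6 → 20; n=7 → 33.
Orbitals: 9 + 20 + 33 = 62. Including both spin states (m_s = ±1/2) gives 2 × 62 = 124 states.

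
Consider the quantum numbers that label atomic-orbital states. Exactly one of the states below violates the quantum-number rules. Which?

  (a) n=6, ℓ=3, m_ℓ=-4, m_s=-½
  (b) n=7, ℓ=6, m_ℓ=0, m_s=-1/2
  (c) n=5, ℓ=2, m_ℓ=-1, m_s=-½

(a) has |m_ℓ| = 4 > ℓ = 3, violating −ℓ ≤ m_ℓ ≤ ℓ.
The remaining sets (b), (c) satisfy all four rules.

(a)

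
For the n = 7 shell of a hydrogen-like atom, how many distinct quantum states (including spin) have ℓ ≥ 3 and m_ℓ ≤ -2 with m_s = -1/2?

For n = 7, ℓ ranges over 0 … 6.
Contributions: ℓ=3 → 2; ℓ=4 → 3; ℓ=5 → 4; ℓ=6 → 5.
Orbitals: 2 + 3 + 4 + 5 = 14. With m_s fixed to a single value there is one state per orbital, giving 14 states.

14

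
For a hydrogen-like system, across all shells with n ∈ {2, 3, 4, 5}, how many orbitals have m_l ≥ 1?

20

Count contributing orbitals for each principal shell:
n=2 → 1; n=3 → 3; n=4 → 6; n=5 → 10.
Total orbitals: 1 + 3 + 6 + 10 = 20.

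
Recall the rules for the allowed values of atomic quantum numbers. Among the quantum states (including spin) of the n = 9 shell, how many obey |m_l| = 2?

28

The n = 9 shell has l = 0 through 8; check each.
Orbitals with |m_l| = 2, by l: l=2 → 2; l=3 → 2; l=4 → 2; l=5 → 2; l=6 → 2; l=7 → 2; l=8 → 2.
Orbitals: 2 + 2 + 2 + 2 + 2 + 2 + 2 = 14. Each orbital carries two spin states, so 14 × 2 = 28 states.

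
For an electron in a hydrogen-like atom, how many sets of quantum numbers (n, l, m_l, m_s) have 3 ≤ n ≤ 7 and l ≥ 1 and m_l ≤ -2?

For each n in the range, tally the orbitals obeying l ≥ 1 and m_l ≤ -2:
n=3 → 1; n=4 → 3; n=5 → 6; n=6 → 10; n=7 → 15.
Orbitals: 1 + 3 + 6 + 10 + 15 = 35. Including both spin states (m_s = ±1/2) gives 2 × 35 = 70 states.

70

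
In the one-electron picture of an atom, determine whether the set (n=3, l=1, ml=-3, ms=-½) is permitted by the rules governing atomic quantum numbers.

No

The magnetic quantum number must satisfy −l ≤ ml ≤ l. With l = 1, ml can only be -1, 0, 1, so ml = -3 is forbidden.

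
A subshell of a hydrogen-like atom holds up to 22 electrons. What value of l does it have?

l = 5 (h)

2(2l+1) = 22 ⇒ 2l+1 = 11 ⇒ l = 5.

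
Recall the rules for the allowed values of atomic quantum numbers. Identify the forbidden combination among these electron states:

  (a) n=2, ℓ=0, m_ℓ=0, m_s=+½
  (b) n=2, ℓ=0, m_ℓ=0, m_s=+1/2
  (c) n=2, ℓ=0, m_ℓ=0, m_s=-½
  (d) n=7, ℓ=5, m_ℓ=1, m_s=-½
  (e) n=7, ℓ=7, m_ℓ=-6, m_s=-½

(e)

(e) has ℓ = 7 ≥ n = 7, violating 0 ≤ ℓ ≤ n−1.
The remaining sets (a), (b), (c), (d) satisfy all four rules.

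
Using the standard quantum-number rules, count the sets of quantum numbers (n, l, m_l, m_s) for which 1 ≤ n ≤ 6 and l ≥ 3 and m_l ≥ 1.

44

Go shell by shell, enumerating (l, m_l) with l ≥ 3 and m_l ≥ 1:
n=4 → 3; n=5 → 7; n=6 → 12.
Orbitals: 3 + 7 + 12 = 22. Including both spin states (m_s = ±1/2) gives 2 × 22 = 44 states.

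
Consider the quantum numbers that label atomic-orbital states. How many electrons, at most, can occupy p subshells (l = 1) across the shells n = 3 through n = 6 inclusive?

24

A p subshell (l = 1) exists for every n ≥ 2, so shells n = 3, 4, 5, 6 each contribute one — 4 subshells.
Since each p subshell holds 2(2·1+1) = 6 electrons, the total is 4 × 6 = 24.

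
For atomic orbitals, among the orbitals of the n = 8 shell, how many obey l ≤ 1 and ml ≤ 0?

For n = 8, l ranges over 0 … 7.
The (l, ml) pairs meeting l ≤ 1 and ml ≤ 0 give: l=0 → 1; l=1 → 2.
Total orbitals: 1 + 2 = 3.

3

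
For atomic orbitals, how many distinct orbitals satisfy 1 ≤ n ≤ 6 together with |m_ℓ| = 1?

For each n in the range, tally the orbitals obeying |m_ℓ| = 1:
n=2 → 2; n=3 → 4; n=4 → 6; n=5 → 8; n=6 → 10.
Total orbitals: 2 + 4 + 6 + 8 + 10 = 30.

30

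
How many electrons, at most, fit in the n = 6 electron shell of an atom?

A shell holds 2n² electrons: 2 × 6² = 2 × 36 = 72.

72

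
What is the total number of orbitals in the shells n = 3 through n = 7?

Shell n has n² orbitals: 3²=9 + 4²=16 + 5²=25 + 6²=36 + 7²=49 = 135 orbitals.

135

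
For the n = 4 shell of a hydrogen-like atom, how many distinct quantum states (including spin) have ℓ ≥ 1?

The n = 4 shell has ℓ = 0 through 3; check each.
The (ℓ, m_ℓ) pairs meeting ℓ ≥ 1 give: ℓ=1 → 3; ℓ=2 → 5; ℓ=3 → 7.
Orbitals: 3 + 5 + 7 = 15. Each orbital carries two spin states, so 15 × 2 = 30 states.

30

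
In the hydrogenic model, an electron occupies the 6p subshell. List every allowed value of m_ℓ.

The 6p subshell has ℓ = 1, and m_ℓ takes every integer from −ℓ to +ℓ. With ℓ = 1 that gives the 3 values -1, 0, 1.

-1, 0, 1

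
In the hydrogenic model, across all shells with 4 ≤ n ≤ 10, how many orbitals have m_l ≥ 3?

84

Count contributing orbitals for each principal shell:
n=4 → 1; n=5 → 3; n=6 → 6; n=7 → 10; n=8 → 15; n=9 → 21; n=10 → 28.
Total orbitals: 1 + 3 + 6 + 10 + 15 + 21 + 28 = 84.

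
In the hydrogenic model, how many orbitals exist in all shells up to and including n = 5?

55

Total orbitals = 1² + 2² + 3² + 4² + 5² = 55.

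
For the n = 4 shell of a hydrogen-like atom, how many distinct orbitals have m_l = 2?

Per l-value: l=2 → 1; l=3 → 1.
Total orbitals: 1 + 1 = 2.

2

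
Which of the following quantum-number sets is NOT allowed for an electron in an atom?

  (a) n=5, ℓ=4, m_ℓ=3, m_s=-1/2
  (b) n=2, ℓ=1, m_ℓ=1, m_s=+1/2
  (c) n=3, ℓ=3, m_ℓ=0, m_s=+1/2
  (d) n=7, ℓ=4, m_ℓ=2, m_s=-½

(c) has ℓ = 3 ≥ n = 3, violating 0 ≤ ℓ ≤ n−1.
The remaining sets (a), (b), (d) satisfy all four rules.

(c)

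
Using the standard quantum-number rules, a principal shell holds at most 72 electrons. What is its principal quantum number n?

n = 6

2n² = 72 ⇒ n² = 36 ⇒ n = 6.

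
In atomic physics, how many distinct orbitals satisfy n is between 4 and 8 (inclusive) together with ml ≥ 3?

Work shell by shell — for each n, count the (l, ml) pairs that satisfy ml ≥ 3:
n=4 → 1; n=5 → 3; n=6 → 6; n=7 → 10; n=8 → 15.
Total orbitals: 1 + 3 + 6 + 10 + 15 = 35.

35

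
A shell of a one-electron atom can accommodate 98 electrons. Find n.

2n² = 98 ⇒ n² = 49 ⇒ n = 7.

n = 7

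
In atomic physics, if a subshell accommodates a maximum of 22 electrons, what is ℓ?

ℓ = 5

2(2ℓ+1) = 22 ⇒ 2ℓ+1 = 11 ⇒ ℓ = 5.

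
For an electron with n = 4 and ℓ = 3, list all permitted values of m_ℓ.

-3, -2, -1, 0, 1, 2, 3

m_ℓ takes every integer from −ℓ to +ℓ. With ℓ = 3 that gives the 7 values -3, -2, -1, 0, 1, 2, 3.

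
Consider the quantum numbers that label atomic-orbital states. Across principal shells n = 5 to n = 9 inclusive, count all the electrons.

510

Shell n has n² orbitals: 5²=25 + 6²=36 + 7²=49 + 8²=64 + 9²=81 = 255 orbitals.
Two spin states per orbital: 2 × 255 = 510 electrons.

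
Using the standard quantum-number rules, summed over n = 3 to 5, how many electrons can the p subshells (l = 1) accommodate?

18

A p subshell (l = 1) exists for every n ≥ 2, so shells n = 3, 4, 5 each contribute one — 3 subshells.
Since each p subshell holds 2(2·1+1) = 6 electrons, the total is 3 × 6 = 18.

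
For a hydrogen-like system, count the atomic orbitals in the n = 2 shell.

The n = 2 shell contains n² = 2² = 4 orbitals.

4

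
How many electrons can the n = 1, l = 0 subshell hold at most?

2

A subshell with l = 0 has 2l+1 = 1 orbital, each holding 2 electrons (spin ±1/2), so 1 × 2 = 2.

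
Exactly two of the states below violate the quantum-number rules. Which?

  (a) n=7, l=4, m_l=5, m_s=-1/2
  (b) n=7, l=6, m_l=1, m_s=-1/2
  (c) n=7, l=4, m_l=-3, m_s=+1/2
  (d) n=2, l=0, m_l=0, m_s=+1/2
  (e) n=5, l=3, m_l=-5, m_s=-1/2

(a) and (e)

(a) has |m_l| = 5 > l = 4, violating −l ≤ m_l ≤ l.
(e) has |m_l| = 5 > l = 3, violating −l ≤ m_l ≤ l.
The remaining sets (b), (c), (d) satisfy all four rules.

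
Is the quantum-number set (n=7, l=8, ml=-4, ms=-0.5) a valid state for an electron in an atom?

The orbital quantum number must satisfy 0 ≤ l ≤ n−1. With n = 7 the allowed l values are 0, 1, 2, 3, 4, 5, 6, so l = 8 is out of range.

No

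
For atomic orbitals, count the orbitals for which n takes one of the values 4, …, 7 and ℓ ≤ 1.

16

For each n in the range, tally the orbitals obeying ℓ ≤ 1:
n=4 → 4; n=5 → 4; n=6 → 4; n=7 → 4.
Total orbitals: 4 + 4 + 4 + 4 = 16.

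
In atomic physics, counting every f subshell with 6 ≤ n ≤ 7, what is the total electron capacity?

28

An f subshell (l = 3) exists for every n ≥ 4, so shells n = 6, 7 each contribute one — 2 subshells.
Since each f subshell holds 2(2·3+1) = 14 electrons, the total is 2 × 14 = 28.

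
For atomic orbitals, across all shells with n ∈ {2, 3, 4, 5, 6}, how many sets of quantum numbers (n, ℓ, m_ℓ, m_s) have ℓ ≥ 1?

170

Work shell by shell — for each n, count the (ℓ, m_ℓ) pairs that satisfy ℓ ≥ 1:
n=2 → 3; n=3 → 8; n=4 → 15; n=5 → 24; n=6 → 35.
Orbitals: 3 + 8 + 15 + 24 + 35 = 85. Including both spin states (m_s = ±1/2) gives 2 × 85 = 170 states.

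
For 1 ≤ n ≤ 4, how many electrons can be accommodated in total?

Total orbitals = 1² + 2² + 3² + 4² = 30. Doubling for spin gives 60 electrons.

60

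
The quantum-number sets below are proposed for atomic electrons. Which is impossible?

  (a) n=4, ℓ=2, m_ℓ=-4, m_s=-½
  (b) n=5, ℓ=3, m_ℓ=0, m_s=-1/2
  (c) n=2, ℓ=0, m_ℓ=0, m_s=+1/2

(a)

(a) has |m_ℓ| = 4 > ℓ = 2, violating −ℓ ≤ m_ℓ ≤ ℓ.
The remaining sets (b), (c) satisfy all four rules.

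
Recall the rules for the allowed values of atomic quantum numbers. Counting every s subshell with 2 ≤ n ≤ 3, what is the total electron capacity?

An s subshell (l = 0) exists for every n ≥ 1, so shells n = 2, 3 each contribute one — 2 subshells.
Since each s subshell holds 2(2·0+1) = 2 electrons, the total is 2 × 2 = 4.

4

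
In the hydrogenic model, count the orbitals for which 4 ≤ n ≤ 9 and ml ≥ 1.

Go shell by shell, enumerating (l, ml) with ml ≥ 1:
n=4 → 6; n=5 → 10; n=6 → 15; n=7 → 21; n=8 → 28; n=9 → 36.
Total orbitals: 6 + 10 + 15 + 21 + 28 + 36 = 116.

116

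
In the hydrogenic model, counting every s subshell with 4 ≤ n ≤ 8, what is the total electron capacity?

10

An s subshell (l = 0) exists for every n ≥ 1, so shells n = 4, 5, 6, 7, 8 each contribute one — 5 subshells.
Since each s subshell holds 2(2·0+1) = 2 electrons, the total is 5 × 2 = 10.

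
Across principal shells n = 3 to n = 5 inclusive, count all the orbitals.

Shell n has n² orbitals: 3²=9 + 4²=16 + 5²=25 = 50 orbitals.

50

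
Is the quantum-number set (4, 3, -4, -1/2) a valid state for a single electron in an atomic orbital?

Invalid

The magnetic quantum number must satisfy −ℓ ≤ m_ℓ ≤ ℓ. With ℓ = 3, m_ℓ can only be -3, -2, -1, 0, 1, 2, 3, so m_ℓ = -4 is forbidden.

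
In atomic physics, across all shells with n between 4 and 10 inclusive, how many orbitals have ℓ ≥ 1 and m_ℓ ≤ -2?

Work shell by shell — for each n, count the (ℓ, m_ℓ) pairs that satisfy ℓ ≥ 1 and m_ℓ ≤ -2:
n=4 → 3; n=5 → 6; n=6 → 10; n=7 → 15; n=8 → 21; n=9 → 28; n=10 → 36.
Total orbitals: 3 + 6 + 10 + 15 + 21 + 28 + 36 = 119.

119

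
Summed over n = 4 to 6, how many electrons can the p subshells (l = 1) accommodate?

A p subshell (l = 1) exists for every n ≥ 2, so shells n = 4, 5, 6 each contribute one — 3 subshells.
Since each p subshell holds 2(2·1+1) = 6 electrons, the total is 3 × 6 = 18.

18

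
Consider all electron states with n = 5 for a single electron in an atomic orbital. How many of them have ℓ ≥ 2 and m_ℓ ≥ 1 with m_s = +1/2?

Go through ℓ = 0, …, 4 (the values permitted for n = 5).
Contributions: ℓ=2 → 2; ℓ=3 → 3; ℓ=4 → 4.
Orbitals: 2 + 3 + 4 = 9. With m_s fixed to a single value there is one state per orbital, giving 9 states.

9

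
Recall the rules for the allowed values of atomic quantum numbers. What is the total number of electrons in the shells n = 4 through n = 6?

154

Shell n has n² orbitals: 4²=16 + 5²=25 + 6²=36 = 77 orbitals.
Two spin states per orbital: 2 × 77 = 154 electrons.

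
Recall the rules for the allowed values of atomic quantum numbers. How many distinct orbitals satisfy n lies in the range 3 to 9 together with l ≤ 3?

105

Treat each shell separately and count matching orbitals:
n=3 → 9; n=4 → 16; n=5 → 16; n=6 → 16; n=7 → 16; n=8 → 16; n=9 → 16.
Total orbitals: 9 + 16 + 16 + 16 + 16 + 16 + 16 = 105.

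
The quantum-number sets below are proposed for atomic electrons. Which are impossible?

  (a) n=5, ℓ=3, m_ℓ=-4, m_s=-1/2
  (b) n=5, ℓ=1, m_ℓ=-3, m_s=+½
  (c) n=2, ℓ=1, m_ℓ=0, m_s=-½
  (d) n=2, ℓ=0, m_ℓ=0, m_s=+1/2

(a) and (b)

(a) has |m_ℓ| = 4 > ℓ = 3, violating −ℓ ≤ m_ℓ ≤ ℓ.
(b) has |m_ℓ| = 3 > ℓ = 1, violating −ℓ ≤ m_ℓ ≤ ℓ.
The remaining sets (c), (d) satisfy all four rules.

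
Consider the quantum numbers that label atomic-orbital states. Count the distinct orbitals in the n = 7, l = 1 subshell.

3

A subshell has 2l+1 orbitals; with l = 1, that's 3.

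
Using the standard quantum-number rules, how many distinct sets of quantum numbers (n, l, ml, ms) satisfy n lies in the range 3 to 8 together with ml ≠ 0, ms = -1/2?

Work shell by shell — for each n, count the (l, ml) pairs that satisfy ml ≠ 0:
n=3 → 6; n=4 → 12; n=5 → 20; n=6 → 30; n=7 → 42; n=8 → 56.
Orbitals: 6 + 12 + 20 + 30 + 42 + 56 = 166. With ms fixed to -1/2 there is one state per orbital, so 166 states.

166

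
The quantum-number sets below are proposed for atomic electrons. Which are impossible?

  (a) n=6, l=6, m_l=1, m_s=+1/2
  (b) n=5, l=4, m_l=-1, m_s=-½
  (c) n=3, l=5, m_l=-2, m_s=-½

(a) and (c)

(a) has l = 6 ≥ n = 6, violating 0 ≤ l ≤ n−1.
(c) has l = 5 ≥ n = 3, violating 0 ≤ l ≤ n−1.
The remaining set (b) satisfies all four rules.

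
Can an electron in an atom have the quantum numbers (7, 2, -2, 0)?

The spin quantum number for an electron can only be ms = +1/2 or −1/2; ms = 0 is not one of those.

No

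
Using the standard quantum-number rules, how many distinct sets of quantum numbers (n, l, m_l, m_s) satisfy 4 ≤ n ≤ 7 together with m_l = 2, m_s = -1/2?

For each n in the range, tally the orbitals obeying m_l = 2:
n=4 → 2; n=5 → 3; n=6 → 4; n=7 → 5.
Orbitals: 2 + 3 + 4 + 5 = 14. With m_s fixed to -1/2 there is one state per orbital, so 14 states.

14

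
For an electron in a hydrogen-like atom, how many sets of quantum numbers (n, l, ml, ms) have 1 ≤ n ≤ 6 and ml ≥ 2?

Per-shell orbital counts meeting the constraint:
n=3 → 1; n=4 → 3; n=5 → 6; n=6 → 10.
Orbitals: 1 + 3 + 6 + 10 = 20. Including both spin states (ms = ±1/2) gives 2 × 20 = 40 states.

40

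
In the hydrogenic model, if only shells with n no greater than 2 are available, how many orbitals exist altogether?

5

Total orbitals = 1² + 2² = 5.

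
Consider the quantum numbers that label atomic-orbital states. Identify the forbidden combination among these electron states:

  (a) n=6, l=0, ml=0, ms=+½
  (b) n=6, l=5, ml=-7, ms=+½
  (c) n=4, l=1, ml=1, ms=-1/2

(b) has |ml| = 7 > l = 5, violating −l ≤ ml ≤ l.
The remaining sets (a), (c) satisfy all four rules.

(b)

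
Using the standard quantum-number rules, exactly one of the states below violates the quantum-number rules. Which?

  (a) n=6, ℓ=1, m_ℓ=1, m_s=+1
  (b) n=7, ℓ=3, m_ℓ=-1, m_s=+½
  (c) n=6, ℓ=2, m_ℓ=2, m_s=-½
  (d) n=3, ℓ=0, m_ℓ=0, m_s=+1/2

(a)

(a) has m_s = +1, but an electron's spin must be ±1/2.
The remaining sets (b), (c), (d) satisfy all four rules.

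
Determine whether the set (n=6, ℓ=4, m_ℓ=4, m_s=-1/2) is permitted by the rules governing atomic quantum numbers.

Yes

n = 6 is a positive integer. ℓ = 4 satisfies 0 ≤ ℓ ≤ n−1 = 5. m_ℓ = 4 lies in the range −ℓ … +ℓ (here −4 … 4). m_s = -1/2 is one of ±1/2.
All four constraints are satisfied.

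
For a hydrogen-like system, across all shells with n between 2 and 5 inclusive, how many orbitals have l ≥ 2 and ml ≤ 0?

Per-shell orbital counts meeting the constraint:
n=3 → 3; n=4 → 7; n=5 → 12.
Total orbitals: 3 + 7 + 12 = 22.

22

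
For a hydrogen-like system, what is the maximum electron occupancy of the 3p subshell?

A subshell with ℓ = 1 has 2ℓ+1 = 3 orbitals, each holding 2 electrons (spin ±1/2), so 3 × 2 = 6.

6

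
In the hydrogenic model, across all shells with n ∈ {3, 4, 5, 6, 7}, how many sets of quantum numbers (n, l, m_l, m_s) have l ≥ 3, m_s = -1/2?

Per-shell orbital counts meeting the constraint:
n=4 → 7; n=5 → 16; n=6 → 27; n=7 → 40.
Orbitals: 7 + 16 + 27 + 40 = 90. With m_s fixed to -1/2 there is one state per orbital, so 90 states.

90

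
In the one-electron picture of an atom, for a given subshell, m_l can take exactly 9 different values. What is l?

m_l ranges over 2l+1 integers, so 2l+1 = 9 ⇒ l = 4.

l = 4 (g)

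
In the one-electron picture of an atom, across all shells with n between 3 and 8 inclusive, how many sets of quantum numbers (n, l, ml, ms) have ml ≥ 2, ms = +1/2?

Per-shell orbital counts meeting the constraint:
n=3 → 1; n=4 → 3; n=5 → 6; n=6 → 10; n=7 → 15; n=8 → 21.
Orbitals: 1 + 3 + 6 + 10 + 15 + 21 = 56. With ms fixed to +1/2 there is one state per orbital, so 56 states.

56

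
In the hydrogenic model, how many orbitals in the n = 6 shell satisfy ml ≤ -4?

3

Go through l = 0, …, 5 (the values permitted for n = 6).
The (l, ml) pairs meeting ml ≤ -4 give: l=4 → 1; l=5 → 2.
Total orbitals: 1 + 2 = 3.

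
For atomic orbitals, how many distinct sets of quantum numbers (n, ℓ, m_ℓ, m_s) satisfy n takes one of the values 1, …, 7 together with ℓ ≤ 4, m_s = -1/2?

105

Go shell by shell, enumerating (ℓ, m_ℓ) with ℓ ≤ 4:
n=1 → 1; n=2 → 4; n=3 → 9; n=4 → 16; n=5 → 25; n=6 → 25; n=7 → 25.
Orbitals: 1 + 4 + 9 + 16 + 25 + 25 + 25 = 105. With m_s fixed to -1/2 there is one state per orbital, so 105 states.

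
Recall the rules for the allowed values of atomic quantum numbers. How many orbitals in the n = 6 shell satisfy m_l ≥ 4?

3

Go through l = 0, …, 5 (the values permitted for n = 6).
Per l-value: l=4 → 1; l=5 → 2.
Total orbitals: 1 + 2 = 3.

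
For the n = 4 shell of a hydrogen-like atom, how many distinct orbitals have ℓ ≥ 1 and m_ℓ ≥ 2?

3

The n = 4 shell has ℓ = 0 through 3; check each.
Orbitals with ℓ ≥ 1 and m_ℓ ≥ 2, by ℓ: ℓ=2 → 1; ℓ=3 → 2.
Total orbitals: 1 + 2 = 3.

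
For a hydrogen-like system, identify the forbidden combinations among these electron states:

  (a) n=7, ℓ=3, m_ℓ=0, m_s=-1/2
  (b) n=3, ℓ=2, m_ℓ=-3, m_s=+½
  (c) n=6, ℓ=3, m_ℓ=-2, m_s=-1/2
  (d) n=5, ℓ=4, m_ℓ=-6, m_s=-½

(b) and (d)

(b) has |m_ℓ| = 3 > ℓ = 2, violating −ℓ ≤ m_ℓ ≤ ℓ.
(d) has |m_ℓ| = 6 > ℓ = 4, violating −ℓ ≤ m_ℓ ≤ ℓ.
The remaining sets (a), (c) satisfy all four rules.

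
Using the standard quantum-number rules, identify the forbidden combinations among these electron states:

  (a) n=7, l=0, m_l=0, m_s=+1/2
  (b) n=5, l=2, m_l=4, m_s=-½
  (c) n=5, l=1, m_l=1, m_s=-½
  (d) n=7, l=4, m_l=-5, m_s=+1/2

(b) has |m_l| = 4 > l = 2, violating −l ≤ m_l ≤ l.
(d) has |m_l| = 5 > l = 4, violating −l ≤ m_l ≤ l.
The remaining sets (a), (c) satisfy all four rules.

(b) and (d)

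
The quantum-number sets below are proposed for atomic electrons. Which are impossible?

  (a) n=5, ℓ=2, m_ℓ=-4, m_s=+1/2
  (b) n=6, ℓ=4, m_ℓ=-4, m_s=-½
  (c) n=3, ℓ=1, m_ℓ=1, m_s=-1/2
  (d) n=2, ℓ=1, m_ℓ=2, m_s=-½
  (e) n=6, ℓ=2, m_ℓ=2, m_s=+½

(a) and (d)

(a) has |m_ℓ| = 4 > ℓ = 2, violating −ℓ ≤ m_ℓ ≤ ℓ.
(d) has |m_ℓ| = 2 > ℓ = 1, violating −ℓ ≤ m_ℓ ≤ ℓ.
The remaining sets (b), (c), (e) satisfy all four rules.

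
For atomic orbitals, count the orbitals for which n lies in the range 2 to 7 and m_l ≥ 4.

Go shell by shell, enumerating (l, m_l) with m_l ≥ 4:
n=5 → 1; n=6 → 3; n=7 → 6.
Total orbitals: 1 + 3 + 6 = 10.

10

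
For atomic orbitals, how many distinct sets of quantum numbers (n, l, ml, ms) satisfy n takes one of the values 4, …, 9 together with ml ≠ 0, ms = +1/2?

Treat each shell separately and count matching orbitals:
n=4 → 12; n=5 → 20; n=6 → 30; n=7 → 42; n=8 → 56; n=9 → 72.
Orbitals: 12 + 20 + 30 + 42 + 56 + 72 = 232. With ms fixed to +1/2 there is one state per orbital, so 232 states.

232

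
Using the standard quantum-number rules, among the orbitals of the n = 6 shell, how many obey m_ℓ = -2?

4

For n = 6, ℓ ranges over 0 … 5.
Contributions: ℓ=2 → 1; ℓ=3 → 1; ℓ=4 → 1; ℓ=5 → 1.
Total orbitals: 1 + 1 + 1 + 1 = 4.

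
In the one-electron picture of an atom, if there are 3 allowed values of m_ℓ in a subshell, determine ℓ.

ℓ = 1 (p)

m_ℓ ranges over 2ℓ+1 integers, so 2ℓ+1 = 3 ⇒ ℓ = 1.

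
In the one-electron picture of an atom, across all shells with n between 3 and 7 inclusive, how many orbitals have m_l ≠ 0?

Count contributing orbitals for each principal shell:
n=3 → 6; n=4 → 12; n=5 → 20; n=6 → 30; n=7 → 42.
Total orbitals: 6 + 12 + 20 + 30 + 42 = 110.

110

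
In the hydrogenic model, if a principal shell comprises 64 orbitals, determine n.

n² = 64 ⇒ n = 8.

n = 8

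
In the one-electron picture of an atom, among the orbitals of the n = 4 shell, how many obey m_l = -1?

With n = 4 the allowed l are 0, 1, …, 3.
Orbitals with m_l = -1, by l: l=1 → 1; l=2 → 1; l=3 → 1.
Total orbitals: 1 + 1 + 1 = 3.

3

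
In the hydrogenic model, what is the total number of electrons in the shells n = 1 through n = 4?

60

Shell n has n² orbitals: 1²=1 + 2²=4 + 3²=9 + 4²=16 = 30 orbitals.
Two spin states per orbital: 2 × 30 = 60 electrons.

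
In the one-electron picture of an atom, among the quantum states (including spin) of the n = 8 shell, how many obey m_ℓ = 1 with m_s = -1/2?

The (ℓ, m_ℓ) pairs meeting m_ℓ = 1 give: ℓ=1 → 1; ℓ=2 → 1; ℓ=3 → 1; ℓ=4 → 1; ℓ=5 → 1; ℓ=6 → 1; ℓ=7 → 1.
Orbitals: 1 + 1 + 1 + 1 + 1 + 1 + 1 = 7. With m_s fixed to a single value there is one state per orbital, giving 7 states.

7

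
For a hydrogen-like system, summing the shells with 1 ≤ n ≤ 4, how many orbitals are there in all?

Shell n has n² orbitals: 1²=1 + 2²=4 + 3²=9 + 4²=16 = 30 orbitals.

30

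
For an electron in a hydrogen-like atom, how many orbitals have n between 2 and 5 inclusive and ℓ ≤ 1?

For each n in the range, tally the orbitals obeying ℓ ≤ 1:
n=2 → 4; n=3 → 4; n=4 → 4; n=5 → 4.
Total orbitals: 4 + 4 + 4 + 4 = 16.

16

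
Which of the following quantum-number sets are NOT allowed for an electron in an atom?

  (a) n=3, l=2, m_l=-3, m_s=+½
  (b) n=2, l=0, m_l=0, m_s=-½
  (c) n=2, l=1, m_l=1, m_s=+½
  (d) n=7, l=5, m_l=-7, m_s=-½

(a) has |m_l| = 3 > l = 2, violating −l ≤ m_l ≤ l.
(d) has |m_l| = 7 > l = 5, violating −l ≤ m_l ≤ l.
The remaining sets (b), (c) satisfy all four rules.

(a) and (d)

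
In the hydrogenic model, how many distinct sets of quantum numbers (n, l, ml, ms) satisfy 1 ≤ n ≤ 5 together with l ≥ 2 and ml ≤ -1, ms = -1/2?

For each n in the range, tally the orbitals obeying l ≥ 2 and ml ≤ -1:
n=3 → 2; n=4 → 5; n=5 → 9.
Orbitals: 2 + 5 + 9 = 16. With ms fixed to -1/2 there is one state per orbital, so 16 states.

16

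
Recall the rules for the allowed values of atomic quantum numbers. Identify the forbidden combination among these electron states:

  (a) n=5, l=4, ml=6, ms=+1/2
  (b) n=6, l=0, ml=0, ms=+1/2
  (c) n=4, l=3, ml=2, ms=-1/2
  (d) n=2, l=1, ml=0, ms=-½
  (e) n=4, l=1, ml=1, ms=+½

(a) has |ml| = 6 > l = 4, violating −l ≤ ml ≤ l.
The remaining sets (b), (c), (d), (e) satisfy all four rules.

(a)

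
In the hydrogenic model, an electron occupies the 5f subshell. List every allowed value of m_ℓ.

The 5f subshell has ℓ = 3, and m_ℓ takes every integer from −ℓ to +ℓ. With ℓ = 3 that gives the 7 values -3, -2, -1, 0, 1, 2, 3.

-3, -2, -1, 0, 1, 2, 3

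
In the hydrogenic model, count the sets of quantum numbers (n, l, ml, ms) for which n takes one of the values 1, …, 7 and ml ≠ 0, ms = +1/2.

Treat each shell separately and count matching orbitals:
n=2 → 2; n=3 → 6; n=4 → 12; n=5 → 20; n=6 → 30; n=7 → 42.
Orbitals: 2 + 6 + 12 + 20 + 30 + 42 = 112. With ms fixed to +1/2 there is one state per orbital, so 112 states.

112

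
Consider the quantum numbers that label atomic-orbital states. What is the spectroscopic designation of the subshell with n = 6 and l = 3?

6f

l = 3 corresponds to the letter 'f', so the subshell is 6f.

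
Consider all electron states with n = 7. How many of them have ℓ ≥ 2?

90

With n = 7 the allowed ℓ are 0, 1, …, 6.
The (ℓ, m_ℓ) pairs meeting ℓ ≥ 2 give: ℓ=2 → 5; ℓ=3 → 7; ℓ=4 → 9; ℓ=5 → 11; ℓ=6 → 13.
Orbitals: 5 + 7 + 9 + 11 + 13 = 45. Each orbital carries two spin states, so 45 × 2 = 90 states.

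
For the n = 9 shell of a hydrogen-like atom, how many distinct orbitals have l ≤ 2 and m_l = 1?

Go through l = 0, …, 8 (the values permitted for n = 9).
Contributions: l=1 → 1; l=2 → 1.
Total orbitals: 1 + 1 = 2.

2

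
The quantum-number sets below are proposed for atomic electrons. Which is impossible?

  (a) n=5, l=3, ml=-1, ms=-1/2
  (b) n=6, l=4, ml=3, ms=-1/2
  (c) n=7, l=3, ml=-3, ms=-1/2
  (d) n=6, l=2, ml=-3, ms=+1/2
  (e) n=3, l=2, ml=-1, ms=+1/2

(d)

(d) has |ml| = 3 > l = 2, violating −l ≤ ml ≤ l.
The remaining sets (a), (b), (c), (e) satisfy all four rules.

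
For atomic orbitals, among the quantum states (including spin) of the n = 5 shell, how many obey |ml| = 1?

Go through l = 0, …, 4 (the values permitted for n = 5).
Per l-value: l=1 → 2; l=2 → 2; l=3 → 2; l=4 → 2.
Orbitals: 2 + 2 + 2 + 2 = 8. Each orbital carries two spin states, so 8 × 2 = 16 states.

16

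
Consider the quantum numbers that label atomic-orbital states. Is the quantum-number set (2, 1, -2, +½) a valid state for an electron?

No

The magnetic quantum number must satisfy −l ≤ ml ≤ l. With l = 1, ml can only be -1, 0, 1, so ml = -2 is forbidden.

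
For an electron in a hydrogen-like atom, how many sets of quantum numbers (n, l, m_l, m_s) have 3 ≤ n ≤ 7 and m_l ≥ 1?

Treat each shell separately and count matching orbitals:
n=3 → 3; n=4 → 6; n=5 → 10; n=6 → 15; n=7 → 21.
Orbitals: 3 + 6 + 10 + 15 + 21 = 55. Including both spin states (m_s = ±1/2) gives 2 × 55 = 110 states.

110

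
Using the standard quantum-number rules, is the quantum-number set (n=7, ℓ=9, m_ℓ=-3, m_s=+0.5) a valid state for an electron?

Not allowed

The orbital quantum number must satisfy 0 ≤ ℓ ≤ n−1. With n = 7 the allowed ℓ values are 0, 1, 2, 3, 4, 5, 6, so ℓ = 9 is out of range.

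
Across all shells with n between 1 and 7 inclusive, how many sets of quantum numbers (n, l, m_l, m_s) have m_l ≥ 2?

70

Work shell by shell — for each n, count the (l, m_l) pairs that satisfy m_l ≥ 2:
n=3 → 1; n=4 → 3; n=5 → 6; n=6 → 10; n=7 → 15.
Orbitals: 1 + 3 + 6 + 10 + 15 = 35. Including both spin states (m_s = ±1/2) gives 2 × 35 = 70 states.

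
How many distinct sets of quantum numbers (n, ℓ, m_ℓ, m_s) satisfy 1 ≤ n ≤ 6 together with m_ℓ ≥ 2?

Work shell by shell — for each n, count the (ℓ, m_ℓ) pairs that satisfy m_ℓ ≥ 2:
n=3 → 1; n=4 → 3; n=5 → 6; n=6 → 10.
Orbitals: 1 + 3 + 6 + 10 = 20. Including both spin states (m_s = ±1/2) gives 2 × 20 = 40 states.

40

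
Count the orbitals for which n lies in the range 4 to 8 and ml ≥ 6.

4

Treat each shell separately and count matching orbitals:
n=7 → 1; n=8 → 3.
Total orbitals: 1 + 3 = 4.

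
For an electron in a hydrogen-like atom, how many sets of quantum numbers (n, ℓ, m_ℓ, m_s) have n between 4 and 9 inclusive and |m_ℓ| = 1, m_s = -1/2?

66

Count contributing orbitals for each principal shell:
n=4 → 6; n=5 → 8; n=6 → 10; n=7 → 12; n=8 → 14; n=9 → 16.
Orbitals: 6 + 8 + 10 + 12 + 14 + 16 = 66. With m_s fixed to -1/2 there is one state per orbital, so 66 states.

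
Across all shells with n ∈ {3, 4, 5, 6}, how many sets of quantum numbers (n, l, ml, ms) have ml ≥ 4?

8

Go shell by shell, enumerating (l, ml) with ml ≥ 4:
n=5 → 1; n=6 → 3.
Orbitals: 1 + 3 = 4. Including both spin states (ms = ±1/2) gives 2 × 4 = 8 states.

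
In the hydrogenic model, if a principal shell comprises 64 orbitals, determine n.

n² = 64 ⇒ n = 8.

n = 8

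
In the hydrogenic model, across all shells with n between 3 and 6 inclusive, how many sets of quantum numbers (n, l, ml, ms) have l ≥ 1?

Per-shell orbital counts meeting the constraint:
n=3 → 8; n=4 → 15; n=5 → 24; n=6 → 35.
Orbitals: 8 + 15 + 24 + 35 = 82. Including both spin states (ms = ±1/2) gives 2 × 82 = 164 states.

164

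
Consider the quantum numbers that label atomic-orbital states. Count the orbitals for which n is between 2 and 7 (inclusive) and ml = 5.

Per-shell orbital counts meeting the constraint:
n=6 → 1; n=7 → 2.
Total orbitals: 1 + 2 = 3.

3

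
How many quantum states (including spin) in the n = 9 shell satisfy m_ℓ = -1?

Go through ℓ = 0, …, 8 (the values permitted for n = 9).
Contributions: ℓ=1 → 1; ℓ=2 → 1; ℓ=3 → 1; ℓ=4 → 1; ℓ=5 → 1; ℓ=6 → 1; ℓ=7 → 1; ℓ=8 → 1.
Orbitals: 1 + 1 + 1 + 1 + 1 + 1 + 1 + 1 = 8. Each orbital carries two spin states, so 8 × 2 = 16 states.

16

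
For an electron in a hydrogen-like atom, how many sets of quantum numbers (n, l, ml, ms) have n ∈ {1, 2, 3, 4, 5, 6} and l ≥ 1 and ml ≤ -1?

70

For each n in the range, tally the orbitals obeying l ≥ 1 and ml ≤ -1:
n=2 → 1; n=3 → 3; n=4 → 6; n=5 → 10; n=6 → 15.
Orbitals: 1 + 3 + 6 + 10 + 15 = 35. Including both spin states (ms = ±1/2) gives 2 × 35 = 70 states.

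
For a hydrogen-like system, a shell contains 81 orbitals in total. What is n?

n = 9

n² = 81 ⇒ n = 9.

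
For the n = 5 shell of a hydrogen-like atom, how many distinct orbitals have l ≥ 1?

24

Go through l = 0, …, 4 (the values permitted for n = 5).
Orbitals with l ≥ 1, by l: l=1 → 3; l=2 → 5; l=3 → 7; l=4 → 9.
Total orbitals: 3 + 5 + 7 + 9 = 24.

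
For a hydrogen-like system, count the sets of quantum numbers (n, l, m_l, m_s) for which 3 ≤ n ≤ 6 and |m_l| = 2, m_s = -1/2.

Work shell by shell — for each n, count the (l, m_l) pairs that satisfy |m_l| = 2:
n=3 → 2; n=4 → 4; n=5 → 6; n=6 → 8.
Orbitals: 2 + 4 + 6 + 8 = 20. With m_s fixed to -1/2 there is one state per orbital, so 20 states.

20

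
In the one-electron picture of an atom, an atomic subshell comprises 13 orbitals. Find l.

l = 6

2l+1 = 13 gives l = 6.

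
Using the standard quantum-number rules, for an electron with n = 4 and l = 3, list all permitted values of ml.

-3, -2, -1, 0, 1, 2, 3

ml takes every integer from −l to +l. With l = 3 that gives the 7 values -3, -2, -1, 0, 1, 2, 3.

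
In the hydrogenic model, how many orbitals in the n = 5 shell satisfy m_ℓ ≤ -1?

Orbitals with m_ℓ ≤ -1, by ℓ: ℓ=1 → 1; ℓ=2 → 2; ℓ=3 → 3; ℓ=4 → 4.
Total orbitals: 1 + 2 + 3 + 4 = 10.

10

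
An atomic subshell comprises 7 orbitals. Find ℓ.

ℓ = 3 (f)

2ℓ+1 = 7 gives ℓ = 3.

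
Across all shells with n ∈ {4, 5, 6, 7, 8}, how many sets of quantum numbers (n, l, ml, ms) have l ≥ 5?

148

Work shell by shell — for each n, count the (l, ml) pairs that satisfy l ≥ 5:
n=6 → 11; n=7 → 24; n=8 → 39.
Orbitals: 11 + 24 + 39 = 74. Including both spin states (ms = ±1/2) gives 2 × 74 = 148 states.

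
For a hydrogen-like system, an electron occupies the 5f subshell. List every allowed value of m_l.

-3, -2, -1, 0, 1, 2, 3

The 5f subshell has l = 3, and m_l takes every integer from −l to +l. With l = 3 that gives the 7 values -3, -2, -1, 0, 1, 2, 3.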